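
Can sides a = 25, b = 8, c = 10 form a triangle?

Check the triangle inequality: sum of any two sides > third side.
a + b vs c: 25 + 8 = 33 > 10  ✓
a + c vs b: 25 + 10 = 35 > 8  ✓
b + c vs a: 8 + 10 = 18 ≤ 25  ✗

No: 8 + 10 = 18 is not > 25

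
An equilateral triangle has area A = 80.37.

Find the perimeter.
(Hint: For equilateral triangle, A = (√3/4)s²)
A = (√3/4)s²  ⇒  s² = 4A/√3 = 4·80.37/√3 = 321.48/1.73205 ≈ 185.607
s ≈ √185.607 ≈ 13.6238
Perimeter = 3s ≈ 3·13.6238 ≈ 40.8713

Perimeter = 40.87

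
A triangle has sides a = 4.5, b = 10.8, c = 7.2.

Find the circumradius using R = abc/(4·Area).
First find the area with Heron's formula.
s = (4.5 + 10.8 + 7.2)/2 = 11.25
Area = √(s(s−a)(s−b)(s−c)) = √(11.25·6.75·0.45·4.05) ≈ √138.396 ≈ 11.7642
abc = 4.5·10.8·7.2 = 349.92
R = abc/(4·Area) ≈ 349.92/(4·11.7642) = 349.92/47.0567 ≈ 7.43613

R = 7.436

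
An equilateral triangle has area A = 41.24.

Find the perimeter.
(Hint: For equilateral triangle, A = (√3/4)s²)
A = (√3/4)s²  ⇒  s² = 4A/√3 = 4·41.24/√3 = 164.96/1.73205 ≈ 95.2397
s ≈ √95.2397 ≈ 9.75908
Perimeter = 3s ≈ 3·9.75908 ≈ 29.2772

Perimeter = 29.28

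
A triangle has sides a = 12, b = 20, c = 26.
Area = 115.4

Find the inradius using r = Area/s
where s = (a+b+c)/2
s = (12 + 20 + 26)/2 = 58/2 = 29
r = Area/s = 115.4/29 ≈ 3.97931

r = 3.979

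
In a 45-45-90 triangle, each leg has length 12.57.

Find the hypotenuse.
In a 45-45-90 triangle the sides are in ratio 1 : 1 : √2, so hypotenuse = leg·√2.
Hypotenuse = 12.57·√2 ≈ 12.57·1.41421 ≈ 17.7767

Hypotenuse = 12.57√2 = 17.78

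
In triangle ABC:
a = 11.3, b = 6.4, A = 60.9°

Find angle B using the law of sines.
a/sin(A) = b/sin(B)  ⇒  sin(B) = b·sin(A)/a = 6.4·sin(60.9°)/11.3
sin(60.9°) ≈ 0.873772
sin(B) ≈ 6.4·0.873772/11.3 ≈ 5.59214/11.3 ≈ 0.49488
B = arcsin(0.49488) ≈ 29.6618°
(Since b ≤ a we need B ≤ A, so the obtuse alternative 180° − 29.6618° ≈ 150.338° is rejected.)

B = 29.66°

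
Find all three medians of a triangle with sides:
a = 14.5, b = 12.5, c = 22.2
Median formula: m_a = ½√(2b² + 2c² − a²) (and cyclically). a² = 210.25, b² = 156.25, c² = 492.84.
m_a = ½√(2·156.25 + 2·492.84 − 210.25) = ½√1087.93 ≈ ½·32.9838 ≈ 16.4919
m_b = ½√(2·210.25 + 2·492.84 − 156.25) = ½√1249.93 ≈ ½·35.3543 ≈ 17.6772
m_c = ½√(2·210.25 + 2·156.25 − 492.84) = ½√240.16 ≈ ½·15.4971 ≈ 7.74855

m_a = 16.49, m_b = 17.68, m_c = 7.749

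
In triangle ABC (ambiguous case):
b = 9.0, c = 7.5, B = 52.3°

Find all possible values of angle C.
b/sin(B) = c/sin(C)  ⇒  sin(C) = c·sin(B)/b = 7.5·sin(52.3°)/9.0
sin(52.3°) ≈ 0.791224
sin(C) ≈ 7.5·0.791224/9.0 ≈ 5.93418/9.0 ≈ 0.659353
Candidate 1: C₁ = arcsin(0.659353) ≈ 41.2505°  →  A = 180° − 52.3° − 41.2505° ≈ 86.4495° > 0, valid
Candidate 2: C₂ = 180° − C₁ ≈ 138.749°  →  A = 180° − 52.3° − 138.749° ≈ -11.0495° ≤ 0, not a valid triangle

C = 41.25° (one solution)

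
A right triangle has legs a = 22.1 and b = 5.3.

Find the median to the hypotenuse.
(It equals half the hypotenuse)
Hypotenuse c = √(a² + b²) = √(488.41 + 28.09) = √516.5 ≈ 22.7266
Median to hypotenuse = c/2 ≈ 22.7266/2 ≈ 11.3633

Median = 11.36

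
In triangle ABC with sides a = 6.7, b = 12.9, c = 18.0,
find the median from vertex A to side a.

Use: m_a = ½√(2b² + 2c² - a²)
m_a = ½√(2·12.9² + 2·18.0² − 6.7²) = ½√(2·166.41 + 2·324 − 44.89) = ½√(332.82 + 648 − 44.89) = ½√935.93
√935.93 ≈ 30.593, so m_a ≈ 15.2965

m_a = 15.3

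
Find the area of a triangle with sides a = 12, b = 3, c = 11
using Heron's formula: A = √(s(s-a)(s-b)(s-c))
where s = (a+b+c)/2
s = (12 + 3 + 11)/2 = 26/2 = 13
s − a = 1, s − b = 10, s − c = 2
s(s−a)(s−b)(s−c) = 13·1·10·2 = 260
Area = √260 ≈ 16.1245

s = 13.0, Area = 16.12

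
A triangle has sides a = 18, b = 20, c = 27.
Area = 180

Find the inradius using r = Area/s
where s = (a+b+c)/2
s = (18 + 20 + 27)/2 = 65/2 = 32.5
r = Area/s = 180/32.5 ≈ 5.53846

r = 5.538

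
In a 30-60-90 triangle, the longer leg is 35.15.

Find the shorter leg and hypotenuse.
In a 30-60-90 triangle the sides are in ratio 1 : √3 : 2, so short leg = long leg/√3 and hypotenuse = 2·(short leg).
Short leg = 35.15/√3 ≈ 35.15/1.73205 ≈ 20.2939
Hypotenuse = 2·20.2939 ≈ 40.5877

Short leg = 20.29, Hypotenuse = 40.59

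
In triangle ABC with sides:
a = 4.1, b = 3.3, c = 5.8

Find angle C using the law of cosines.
c² = a² + b² − 2ab·cos(C)  ⇒  cos(C) = (a² + b² − c²)/(2ab)
cos(C) = (4.1² + 3.3² − 5.8²)/(2·4.1·3.3) = (16.81 + 10.89 − 33.64)/27.06 = -5.94/27.06 ≈ -0.219512
C = arccos(-0.219512) ≈ 102.68°

C = 102.7°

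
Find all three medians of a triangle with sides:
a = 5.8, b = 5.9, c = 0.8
Median formula: m_a = ½√(2b² + 2c² − a²) (and cyclically). a² = 33.64, b² = 34.81, c² = 0.64.
m_a = ½√(2·34.81 + 2·0.64 − 33.64) = ½√37.26 ≈ ½·6.1041 ≈ 3.05205
m_b = ½√(2·33.64 + 2·0.64 − 34.81) = ½√33.75 ≈ ½·5.80948 ≈ 2.90474
m_c = ½√(2·33.64 + 2·34.81 − 0.64) = ½√136.26 ≈ ½·11.673 ≈ 5.83652

m_a = 3.052, m_b = 2.905, m_c = 5.837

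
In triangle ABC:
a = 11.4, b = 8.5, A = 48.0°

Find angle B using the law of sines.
a/sin(A) = b/sin(B)  ⇒  sin(B) = b·sin(A)/a = 8.5·sin(48.0°)/11.4
sin(48.0°) ≈ 0.743145
sin(B) ≈ 8.5·0.743145/11.4 ≈ 6.31673/11.4 ≈ 0.554099
B = arcsin(0.554099) ≈ 33.6487°
(Since b ≤ a we need B ≤ A, so the obtuse alternative 180° − 33.6487° ≈ 146.351° is rejected.)

B = 33.65°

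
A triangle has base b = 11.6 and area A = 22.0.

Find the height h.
A = ½·b·h  ⇒  h = 2A/b = 2·22.0/11.6 = 44/11.6 ≈ 3.7931

h = 3.793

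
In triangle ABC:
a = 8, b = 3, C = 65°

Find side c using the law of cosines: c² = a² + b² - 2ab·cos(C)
c² = 8² + 3² − 2·8·3·cos(65°)
cos(65°) ≈ 0.422618
c² ≈ 64 + 9 − 48·(0.422618) ≈ 73 − 20.2857 ≈ 52.7143
c ≈ √52.7143 ≈ 7.26046

c = 7.26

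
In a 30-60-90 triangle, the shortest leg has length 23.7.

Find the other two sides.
In a 30-60-90 triangle the sides are in ratio 1 : √3 : 2 (short leg : long leg : hypotenuse).
Long leg = 23.7·√3 ≈ 23.7·1.73205 ≈ 41.0496
Hypotenuse = 2·23.7 = 47.4

Long leg = 23.7√3 = 41.05, Hypotenuse = 47.4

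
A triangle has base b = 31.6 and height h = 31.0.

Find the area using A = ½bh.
A = ½·b·h = ½·31.6·31.0 = ½·979.6 = 489.8

Area = 489.8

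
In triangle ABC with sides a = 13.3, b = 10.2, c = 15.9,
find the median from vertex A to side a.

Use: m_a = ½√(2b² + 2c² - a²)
m_a = ½√(2·10.2² + 2·15.9² − 13.3²) = ½√(2·104.04 + 2·252.81 − 176.89) = ½√(208.08 + 505.62 − 176.89) = ½√536.81
√536.81 ≈ 23.1692, so m_a ≈ 11.5846

m_a = 11.58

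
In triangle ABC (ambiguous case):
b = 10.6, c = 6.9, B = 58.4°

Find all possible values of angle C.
b/sin(B) = c/sin(C)  ⇒  sin(C) = c·sin(B)/b = 6.9·sin(58.4°)/10.6
sin(58.4°) ≈ 0.851727
sin(C) ≈ 6.9·0.851727/10.6 ≈ 5.87692/10.6 ≈ 0.554426
Candidate 1: C₁ = arcsin(0.554426) ≈ 33.6712°  →  A = 180° − 58.4° − 33.6712° ≈ 87.9288° > 0, valid
Candidate 2: C₂ = 180° − C₁ ≈ 146.329°  →  A = 180° − 58.4° − 146.329° ≈ -24.7288° ≤ 0, not a valid triangle

C = 33.67° (one solution)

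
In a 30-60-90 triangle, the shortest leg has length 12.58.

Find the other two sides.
In a 30-60-90 triangle the sides are in ratio 1 : √3 : 2 (short leg : long leg : hypotenuse).
Long leg = 12.58·√3 ≈ 12.58·1.73205 ≈ 21.7892
Hypotenuse = 2·12.58 = 25.16

Long leg = 12.58√3 = 21.79, Hypotenuse = 25.16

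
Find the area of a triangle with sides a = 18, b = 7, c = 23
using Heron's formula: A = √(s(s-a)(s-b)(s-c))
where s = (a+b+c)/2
s = (18 + 7 + 23)/2 = 48/2 = 24
s − a = 6, s − b = 17, s − c = 1
s(s−a)(s−b)(s−c) = 24·6·17·1 = 2448
Area = √2448 ≈ 49.4773

s = 24.0, Area = 49.48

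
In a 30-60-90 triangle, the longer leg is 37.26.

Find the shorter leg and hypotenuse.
In a 30-60-90 triangle the sides are in ratio 1 : √3 : 2, so short leg = long leg/√3 and hypotenuse = 2·(short leg).
Short leg = 37.26/√3 ≈ 37.26/1.73205 ≈ 21.5121
Hypotenuse = 2·21.5121 ≈ 43.0241

Short leg = 21.51, Hypotenuse = 43.02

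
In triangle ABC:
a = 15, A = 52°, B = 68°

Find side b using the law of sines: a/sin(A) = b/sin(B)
a/sin(A) = b/sin(B)  ⇒  b = a·sin(B)/sin(A) = 15·sin(68°)/sin(52°)
sin(68°) ≈ 0.927184, sin(52°) ≈ 0.788011
b ≈ 15·0.927184/0.788011 ≈ 13.9078/0.788011 ≈ 17.6492

b = 17.65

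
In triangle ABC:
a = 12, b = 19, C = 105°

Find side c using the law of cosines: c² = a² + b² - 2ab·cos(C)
c² = 12² + 19² − 2·12·19·cos(105°)
cos(105°) ≈ -0.258819
c² ≈ 144 + 361 − 456·(-0.258819) ≈ 505 + 118.021 ≈ 623.021
c ≈ √623.021 ≈ 24.9604

c = 24.96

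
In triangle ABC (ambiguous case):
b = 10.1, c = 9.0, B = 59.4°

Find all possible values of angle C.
b/sin(B) = c/sin(C)  ⇒  sin(C) = c·sin(B)/b = 9.0·sin(59.4°)/10.1
sin(59.4°) ≈ 0.860742
sin(C) ≈ 9.0·0.860742/10.1 ≈ 7.74668/10.1 ≈ 0.766998
Candidate 1: C₁ = arcsin(0.766998) ≈ 50.0851°  →  A = 180° − 59.4° − 50.0851° ≈ 70.5149° > 0, valid
Candidate 2: C₂ = 180° − C₁ ≈ 129.915°  →  A = 180° − 59.4° − 129.915° ≈ -9.3149° ≤ 0, not a valid triangle

C = 50.09° (one solution)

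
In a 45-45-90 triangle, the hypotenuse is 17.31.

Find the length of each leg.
In a 45-45-90 triangle hypotenuse = leg·√2, so leg = hypotenuse/√2.
Leg = 17.31/√2 ≈ 17.31/1.41421 ≈ 12.24

Each leg = 12.24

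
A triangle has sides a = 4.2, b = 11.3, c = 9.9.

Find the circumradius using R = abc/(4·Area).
First find the area with Heron's formula.
s = (4.2 + 11.3 + 9.9)/2 = 12.7
Area = √(s(s−a)(s−b)(s−c)) = √(12.7·8.5·1.4·2.8) ≈ √423.164 ≈ 20.571
abc = 4.2·11.3·9.9 = 469.854
R = abc/(4·Area) ≈ 469.854/(4·20.571) = 469.854/82.2838 ≈ 5.71016

R = 5.71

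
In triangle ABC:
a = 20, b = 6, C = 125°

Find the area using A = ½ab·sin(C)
A = ½·a·b·sin(C) = ½·20·6·sin(125°)
sin(125°) ≈ 0.819152
A ≈ ½·120·0.819152 = 60·0.819152 ≈ 49.1491

Area = 49.15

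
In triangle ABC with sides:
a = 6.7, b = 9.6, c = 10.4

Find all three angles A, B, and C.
Law of cosines for each angle (a² = 44.89, b² = 92.16, c² = 108.16):
cos(A) = (b² + c² − a²)/(2bc) = (92.16 + 108.16 − 44.89)/(2·9.6·10.4) = 155.43/199.68 ≈ 0.778395  ⇒  A ≈ 38.8861°
cos(B) = (a² + c² − b²)/(2ac) = (44.89 + 108.16 − 92.16)/(2·6.7·10.4) = 60.89/139.36 ≈ 0.436926  ⇒  B ≈ 64.0921°
cos(C) = (a² + b² − c²)/(2ab) = (44.89 + 92.16 − 108.16)/(2·6.7·9.6) = 28.89/128.64 ≈ 0.22458  ⇒  C ≈ 77.0218°
Check: A + B + C ≈ 180°

A = 38.89°, B = 64.09°, C = 77.02°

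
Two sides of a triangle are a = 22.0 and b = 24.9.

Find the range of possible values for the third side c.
Triangle inequality: |a − b| < c < a + b
|a − b| = |22.0 − 24.9| = 2.9
a + b = 22.0 + 24.9 = 46.9

2.9 < c < 46.9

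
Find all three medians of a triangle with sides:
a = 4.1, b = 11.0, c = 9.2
Median formula: m_a = ½√(2b² + 2c² − a²) (and cyclically). a² = 16.81, b² = 121, c² = 84.64.
m_a = ½√(2·121 + 2·84.64 − 16.81) = ½√394.47 ≈ ½·19.8613 ≈ 9.93063
m_b = ½√(2·16.81 + 2·84.64 − 121) = ½√81.9 ≈ ½·9.04986 ≈ 4.52493
m_c = ½√(2·16.81 + 2·121 − 84.64) = ½√190.98 ≈ ½·13.8196 ≈ 6.90978

m_a = 9.931, m_b = 4.525, m_c = 6.91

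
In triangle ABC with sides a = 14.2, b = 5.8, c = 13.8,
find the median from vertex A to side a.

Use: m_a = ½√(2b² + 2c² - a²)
m_a = ½√(2·5.8² + 2·13.8² − 14.2²) = ½√(2·33.64 + 2·190.44 − 201.64) = ½√(67.28 + 380.88 − 201.64) = ½√246.52
√246.52 ≈ 15.701, so m_a ≈ 7.85048

m_a = 7.85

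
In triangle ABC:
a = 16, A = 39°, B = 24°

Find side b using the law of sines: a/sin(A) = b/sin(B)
a/sin(A) = b/sin(B)  ⇒  b = a·sin(B)/sin(A) = 16·sin(24°)/sin(39°)
sin(24°) ≈ 0.406737, sin(39°) ≈ 0.62932
b ≈ 16·0.406737/0.62932 ≈ 6.50779/0.62932 ≈ 10.341

b = 10.34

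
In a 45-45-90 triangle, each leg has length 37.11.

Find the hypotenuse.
In a 45-45-90 triangle the sides are in ratio 1 : 1 : √2, so hypotenuse = leg·√2.
Hypotenuse = 37.11·√2 ≈ 37.11·1.41421 ≈ 52.4815

Hypotenuse = 37.11√2 = 52.48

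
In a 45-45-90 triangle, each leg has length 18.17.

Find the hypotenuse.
In a 45-45-90 triangle the sides are in ratio 1 : 1 : √2, so hypotenuse = leg·√2.
Hypotenuse = 18.17·√2 ≈ 18.17·1.41421 ≈ 25.6963

Hypotenuse = 18.17√2 = 25.7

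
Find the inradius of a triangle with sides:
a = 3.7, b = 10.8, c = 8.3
r = Area/s where s is the semi-perimeter.
s = (3.7 + 10.8 + 8.3)/2 = 22.8/2 = 11.4
Area = √(s(s−a)(s−b)(s−c)) = √(11.4·7.7·0.6·3.1) ≈ √163.271 ≈ 12.7777
r ≈ 12.7777/11.4 ≈ 1.12085

r = 1.121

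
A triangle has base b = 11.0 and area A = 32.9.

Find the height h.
A = ½·b·h  ⇒  h = 2A/b = 2·32.9/11.0 = 65.8/11.0 ≈ 5.98182

h = 5.982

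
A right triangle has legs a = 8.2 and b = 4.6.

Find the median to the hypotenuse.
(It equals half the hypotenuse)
Hypotenuse c = √(a² + b²) = √(67.24 + 21.16) = √88.4 ≈ 9.40213
Median to hypotenuse = c/2 ≈ 9.40213/2 ≈ 4.70106

Median = 4.701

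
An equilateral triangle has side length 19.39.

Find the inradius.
r = Area/s with s the semi-perimeter.
Area = (√3/4)·19.39² = (√3/4)·375.9721 ≈ 0.433013·375.9721 ≈ 162.801
s = 3·19.39/2 = 29.085
r ≈ 162.801/29.085 ≈ 5.59741
(Equivalently r = side/(2√3) = 19.39/3.4641 ≈ 5.59741.)

r = 5.597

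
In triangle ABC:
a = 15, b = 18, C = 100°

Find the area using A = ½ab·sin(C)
A = ½·a·b·sin(C) = ½·15·18·sin(100°)
sin(100°) ≈ 0.984808
A ≈ ½·270·0.984808 = 135·0.984808 ≈ 132.949

Area = 132.9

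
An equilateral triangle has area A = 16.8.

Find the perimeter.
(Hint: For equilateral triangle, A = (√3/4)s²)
A = (√3/4)s²  ⇒  s² = 4A/√3 = 4·16.8/√3 = 67.2/1.73205 ≈ 38.7979
s ≈ √38.7979 ≈ 6.2288
Perimeter = 3s ≈ 3·6.2288 ≈ 18.6864

Perimeter = 18.69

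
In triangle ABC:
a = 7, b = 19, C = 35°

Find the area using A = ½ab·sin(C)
A = ½·a·b·sin(C) = ½·7·19·sin(35°)
sin(35°) ≈ 0.573576
A ≈ ½·133·0.573576 = 66.5·0.573576 ≈ 38.1428

Area = 38.14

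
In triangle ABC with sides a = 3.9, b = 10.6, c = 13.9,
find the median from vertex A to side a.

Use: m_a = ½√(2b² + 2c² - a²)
m_a = ½√(2·10.6² + 2·13.9² − 3.9²) = ½√(2·112.36 + 2·193.21 − 15.21) = ½√(224.72 + 386.42 − 15.21) = ½√595.93
√595.93 ≈ 24.4117, so m_a ≈ 12.2058

m_a = 12.21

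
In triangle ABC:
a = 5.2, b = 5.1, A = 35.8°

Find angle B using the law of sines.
a/sin(A) = b/sin(B)  ⇒  sin(B) = b·sin(A)/a = 5.1·sin(35.8°)/5.2
sin(35.8°) ≈ 0.584958
sin(B) ≈ 5.1·0.584958/5.2 ≈ 2.98328/5.2 ≈ 0.573708
B = arcsin(0.573708) ≈ 35.0092°
(Since b ≤ a we need B ≤ A, so the obtuse alternative 180° − 35.0092° ≈ 144.991° is rejected.)

B = 35.01°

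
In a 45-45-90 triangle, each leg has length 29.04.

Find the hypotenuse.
In a 45-45-90 triangle the sides are in ratio 1 : 1 : √2, so hypotenuse = leg·√2.
Hypotenuse = 29.04·√2 ≈ 29.04·1.41421 ≈ 41.0688

Hypotenuse = 29.04√2 = 41.07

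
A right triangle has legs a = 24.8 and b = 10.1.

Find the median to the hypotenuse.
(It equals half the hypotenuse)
Hypotenuse c = √(a² + b²) = √(615.04 + 102.01) = √717.05 ≈ 26.7778
Median to hypotenuse = c/2 ≈ 26.7778/2 ≈ 13.3889

Median = 13.39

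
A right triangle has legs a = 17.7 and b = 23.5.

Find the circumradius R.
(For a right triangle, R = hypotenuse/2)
Hypotenuse c = √(a² + b²) = √(313.29 + 552.25) = √865.54 ≈ 29.4201
R = c/2 ≈ 29.4201/2 ≈ 14.71

R = 14.71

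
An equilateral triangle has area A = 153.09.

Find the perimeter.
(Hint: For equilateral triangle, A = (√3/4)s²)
A = (√3/4)s²  ⇒  s² = 4A/√3 = 4·153.09/√3 = 612.36/1.73205 ≈ 353.546
s ≈ √353.546 ≈ 18.8028
Perimeter = 3s ≈ 3·18.8028 ≈ 56.4085

Perimeter = 56.41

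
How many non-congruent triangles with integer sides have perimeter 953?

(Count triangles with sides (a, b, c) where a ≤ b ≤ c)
Let a ≤ b ≤ c with a + b + c = 953. The only binding inequality is a + b > c, i.e. 953 − c > c, so c < 953/2; and c ≥ 953/3 since c is the largest side.
So 318 ≤ c ≤ 476. For each c, b runs from ⌈(953 − c)/2⌉ up to c (then a = 953 − b − c satisfies 1 ≤ a ≤ b automatically), giving c − ⌈(953 − c)/2⌉ + 1 choices.
Summing over c: 1 + 3 + 4 + 6 + … + 237 + 238  (159 terms, c = 318, …, 476) = 19040
Check (closed form: nearest integer to p²/48 for even p, (p+3)²/48 for odd p): (953+3)²/48 = 956²/48 = 913936/48 ≈ 19040.33 → 19040

19040 triangles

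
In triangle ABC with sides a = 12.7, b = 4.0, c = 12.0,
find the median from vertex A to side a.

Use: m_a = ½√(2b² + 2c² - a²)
m_a = ½√(2·4.0² + 2·12.0² − 12.7²) = ½√(2·16 + 2·144 − 161.29) = ½√(32 + 288 − 161.29) = ½√158.71
√158.71 ≈ 12.598, so m_a ≈ 6.29901

m_a = 6.299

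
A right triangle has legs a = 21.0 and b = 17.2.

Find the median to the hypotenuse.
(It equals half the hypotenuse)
Hypotenuse c = √(a² + b²) = √(441 + 295.84) = √736.84 ≈ 27.1448
Median to hypotenuse = c/2 ≈ 27.1448/2 ≈ 13.5724

Median = 13.57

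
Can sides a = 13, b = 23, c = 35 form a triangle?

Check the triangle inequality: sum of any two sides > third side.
a + b vs c: 13 + 23 = 36 > 35  ✓
a + c vs b: 13 + 35 = 48 > 23  ✓
b + c vs a: 23 + 35 = 58 > 13  ✓

Yes, triangle inequality satisfied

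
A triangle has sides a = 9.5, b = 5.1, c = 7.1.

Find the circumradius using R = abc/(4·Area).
First find the area with Heron's formula.
s = (9.5 + 5.1 + 7.1)/2 = 10.85
Area = √(s(s−a)(s−b)(s−c)) = √(10.85·1.35·5.75·3.75) ≈ √315.837 ≈ 17.7718
abc = 9.5·5.1·7.1 = 343.995
R = abc/(4·Area) ≈ 343.995/(4·17.7718) = 343.995/71.0872 ≈ 4.83906

R = 4.839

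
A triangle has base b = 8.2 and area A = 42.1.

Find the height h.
A = ½·b·h  ⇒  h = 2A/b = 2·42.1/8.2 = 84.2/8.2 ≈ 10.2683

h = 10.27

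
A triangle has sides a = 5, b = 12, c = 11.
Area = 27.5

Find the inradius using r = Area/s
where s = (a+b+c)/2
s = (5 + 12 + 11)/2 = 28/2 = 14
r = Area/s = 27.5/14 ≈ 1.96429

r = 1.964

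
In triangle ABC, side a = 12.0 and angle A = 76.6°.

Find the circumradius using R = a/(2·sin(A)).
R = a/(2·sin(A)) = 12.0/(2·sin(76.6°))
sin(76.6°) ≈ 0.972776
R ≈ 12.0/(2·0.972776) = 12.0/1.94555 ≈ 6.16792

R = 6.168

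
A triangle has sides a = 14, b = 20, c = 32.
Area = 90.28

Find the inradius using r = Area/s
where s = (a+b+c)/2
s = (14 + 20 + 32)/2 = 66/2 = 33
r = Area/s = 90.28/33 ≈ 2.73576

r = 2.736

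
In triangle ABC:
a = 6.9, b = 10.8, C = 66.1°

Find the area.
Two sides and the included angle (SAS): A = ½·a·b·sin(C) = ½·6.9·10.8·sin(66.1°)
sin(66.1°) ≈ 0.914254
A ≈ ½·74.52·0.914254 = 37.26·0.914254 ≈ 34.0651

Area = 34.07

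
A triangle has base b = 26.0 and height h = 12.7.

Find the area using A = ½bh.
A = ½·b·h = ½·26.0·12.7 = ½·330.2 = 165.1

Area = 165.1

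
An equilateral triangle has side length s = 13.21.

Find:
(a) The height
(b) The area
(a) The height splits the triangle into two 30-60-90 halves: h = s·√3/2 = 13.21·1.73205/2 ≈ 22.8804/2 ≈ 11.4402
(b) Area = (√3/4)·s² = (√3/4)·13.21² = (√3/4)·174.5041 ≈ 0.433013·174.5041 ≈ 75.5625

Height = 11.44, Area = 75.56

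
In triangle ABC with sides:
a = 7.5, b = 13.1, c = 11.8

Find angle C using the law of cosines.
c² = a² + b² − 2ab·cos(C)  ⇒  cos(C) = (a² + b² − c²)/(2ab)
cos(C) = (7.5² + 13.1² − 11.8²)/(2·7.5·13.1) = (56.25 + 171.61 − 139.24)/196.5 = 88.62/196.5 ≈ 0.450992
C = arccos(0.450992) ≈ 63.1926°

C = 63.19°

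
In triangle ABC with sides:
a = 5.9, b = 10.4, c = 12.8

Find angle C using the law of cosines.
c² = a² + b² − 2ab·cos(C)  ⇒  cos(C) = (a² + b² − c²)/(2ab)
cos(C) = (5.9² + 10.4² − 12.8²)/(2·5.9·10.4) = (34.81 + 108.16 − 163.84)/122.72 = -20.87/122.72 ≈ -0.170062
C = arccos(-0.170062) ≈ 99.7914°

C = 99.79°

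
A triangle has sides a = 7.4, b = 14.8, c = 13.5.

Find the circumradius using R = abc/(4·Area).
First find the area with Heron's formula.
s = (7.4 + 14.8 + 13.5)/2 = 17.85
Area = √(s(s−a)(s−b)(s−c)) = √(17.85·10.45·3.05·4.35) ≈ √2474.82 ≈ 49.7476
abc = 7.4·14.8·13.5 = 1478.52
R = abc/(4·Area) ≈ 1478.52/(4·49.7476) = 1478.52/198.99 ≈ 7.43011

R = 7.43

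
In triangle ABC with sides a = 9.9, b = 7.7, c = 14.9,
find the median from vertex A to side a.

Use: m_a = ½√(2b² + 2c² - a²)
m_a = ½√(2·7.7² + 2·14.9² − 9.9²) = ½√(2·59.29 + 2·222.01 − 98.01) = ½√(118.58 + 444.02 − 98.01) = ½√464.59
√464.59 ≈ 21.5543, so m_a ≈ 10.7772

m_a = 10.78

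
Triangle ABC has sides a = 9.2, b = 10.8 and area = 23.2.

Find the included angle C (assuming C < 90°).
Area = ½·a·b·sin(C)  ⇒  sin(C) = 2·Area/(a·b) = 2·23.2/(9.2·10.8) = 46.4/99.36 ≈ 0.466989
C = arcsin(0.466989) ≈ 27.839° (taking the acute solution since C < 90°)

C = 27.84°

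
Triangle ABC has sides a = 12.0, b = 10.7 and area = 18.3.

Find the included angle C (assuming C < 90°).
Area = ½·a·b·sin(C)  ⇒  sin(C) = 2·Area/(a·b) = 2·18.3/(12.0·10.7) = 36.6/128.4 ≈ 0.285047
C = arcsin(0.285047) ≈ 16.5616° (taking the acute solution since C < 90°)

C = 16.56°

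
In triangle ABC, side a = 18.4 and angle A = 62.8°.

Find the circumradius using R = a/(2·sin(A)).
R = a/(2·sin(A)) = 18.4/(2·sin(62.8°))
sin(62.8°) ≈ 0.889416
R ≈ 18.4/(2·0.889416) = 18.4/1.77883 ≈ 10.3439

R = 10.34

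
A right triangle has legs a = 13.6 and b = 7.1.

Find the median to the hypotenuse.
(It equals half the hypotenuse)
Hypotenuse c = √(a² + b²) = √(184.96 + 50.41) = √235.37 ≈ 15.3418
Median to hypotenuse = c/2 ≈ 15.3418/2 ≈ 7.67089

Median = 7.671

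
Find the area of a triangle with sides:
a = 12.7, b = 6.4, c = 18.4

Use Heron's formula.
s = (12.7 + 6.4 + 18.4)/2 = 37.5/2 = 18.75
s − a = 6.05, s − b = 12.35, s − c = 0.35
s(s−a)(s−b)(s−c) = 18.75·6.05·12.35·0.35 ≈ 490.334
Area = √490.334 ≈ 22.1435

Area = 22.14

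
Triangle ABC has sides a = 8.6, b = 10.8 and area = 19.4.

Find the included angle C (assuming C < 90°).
Area = ½·a·b·sin(C)  ⇒  sin(C) = 2·Area/(a·b) = 2·19.4/(8.6·10.8) = 38.8/92.88 ≈ 0.417743
C = arcsin(0.417743) ≈ 24.6922° (taking the acute solution since C < 90°)

C = 24.69°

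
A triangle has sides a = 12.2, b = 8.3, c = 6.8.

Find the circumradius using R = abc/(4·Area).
First find the area with Heron's formula.
s = (12.2 + 8.3 + 6.8)/2 = 13.65
Area = √(s(s−a)(s−b)(s−c)) = √(13.65·1.45·5.35·6.85) ≈ √725.346 ≈ 26.9322
abc = 12.2·8.3·6.8 = 688.568
R = abc/(4·Area) ≈ 688.568/(4·26.9322) = 688.568/107.729 ≈ 6.39167

R = 6.392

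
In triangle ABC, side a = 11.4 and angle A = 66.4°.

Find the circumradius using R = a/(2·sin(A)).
R = a/(2·sin(A)) = 11.4/(2·sin(66.4°))
sin(66.4°) ≈ 0.916363
R ≈ 11.4/(2·0.916363) = 11.4/1.83273 ≈ 6.22024

R = 6.22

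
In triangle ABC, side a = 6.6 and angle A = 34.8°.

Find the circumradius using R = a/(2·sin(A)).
R = a/(2·sin(A)) = 6.6/(2·sin(34.8°))
sin(34.8°) ≈ 0.570714
R ≈ 6.6/(2·0.570714) = 6.6/1.14143 ≈ 5.78224

R = 5.782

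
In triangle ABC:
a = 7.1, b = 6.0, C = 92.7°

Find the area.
Two sides and the included angle (SAS): A = ½·a·b·sin(C) = ½·7.1·6.0·sin(92.7°)
sin(92.7°) ≈ 0.99889
A ≈ ½·42.6·0.99889 = 21.3·0.99889 ≈ 21.2764

Area = 21.28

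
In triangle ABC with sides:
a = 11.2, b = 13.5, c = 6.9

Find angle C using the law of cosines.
c² = a² + b² − 2ab·cos(C)  ⇒  cos(C) = (a² + b² − c²)/(2ab)
cos(C) = (11.2² + 13.5² − 6.9²)/(2·11.2·13.5) = (125.44 + 182.25 − 47.61)/302.4 = 260.08/302.4 ≈ 0.860053
C = arccos(0.860053) ≈ 30.6775°

C = 30.68°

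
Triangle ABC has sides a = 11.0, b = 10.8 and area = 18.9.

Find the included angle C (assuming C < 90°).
Area = ½·a·b·sin(C)  ⇒  sin(C) = 2·Area/(a·b) = 2·18.9/(11.0·10.8) = 37.8/118.8 ≈ 0.318182
C = arcsin(0.318182) ≈ 18.553° (taking the acute solution since C < 90°)

C = 18.55°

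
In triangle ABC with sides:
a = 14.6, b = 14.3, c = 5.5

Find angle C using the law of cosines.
c² = a² + b² − 2ab·cos(C)  ⇒  cos(C) = (a² + b² − c²)/(2ab)
cos(C) = (14.6² + 14.3² − 5.5²)/(2·14.6·14.3) = (213.16 + 204.49 − 30.25)/417.56 = 387.4/417.56 ≈ 0.927771
C = arccos(0.927771) ≈ 21.91°

C = 21.91°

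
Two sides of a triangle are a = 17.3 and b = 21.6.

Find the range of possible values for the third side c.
Triangle inequality: |a − b| < c < a + b
|a − b| = |17.3 − 21.6| = 4.3
a + b = 17.3 + 21.6 = 38.9

4.3 < c < 38.9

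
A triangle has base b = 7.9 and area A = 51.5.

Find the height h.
A = ½·b·h  ⇒  h = 2A/b = 2·51.5/7.9 = 103/7.9 ≈ 13.038

h = 13.04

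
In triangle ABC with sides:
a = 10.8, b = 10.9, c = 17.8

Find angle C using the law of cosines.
c² = a² + b² − 2ab·cos(C)  ⇒  cos(C) = (a² + b² − c²)/(2ab)
cos(C) = (10.8² + 10.9² − 17.8²)/(2·10.8·10.9) = (116.64 + 118.81 − 316.84)/235.44 = -81.39/235.44 ≈ -0.345693
C = arccos(-0.345693) ≈ 110.224°

C = 110.2°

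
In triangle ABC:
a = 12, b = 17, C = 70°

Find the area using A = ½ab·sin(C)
A = ½·a·b·sin(C) = ½·12·17·sin(70°)
sin(70°) ≈ 0.939693
A ≈ ½·204·0.939693 = 102·0.939693 ≈ 95.8486

Area = 95.85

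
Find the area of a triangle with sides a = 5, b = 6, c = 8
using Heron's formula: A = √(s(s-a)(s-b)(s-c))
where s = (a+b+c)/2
s = (5 + 6 + 8)/2 = 19/2 = 9.5
s − a = 4.5, s − b = 3.5, s − c = 1.5
s(s−a)(s−b)(s−c) = 9.5·4.5·3.5·1.5 = 224.4375
Area = √224.4375 ≈ 14.9812

s = 9.5, Area = 14.98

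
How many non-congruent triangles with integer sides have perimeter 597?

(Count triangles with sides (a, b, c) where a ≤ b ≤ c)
Let a ≤ b ≤ c with a + b + c = 597. The only binding inequality is a + b > c, i.e. 597 − c > c, so c < 597/2; and c ≥ 597/3 since c is the largest side.
So 199 ≤ c ≤ 298. For each c, b runs from ⌈(597 − c)/2⌉ up to c (then a = 597 − b − c satisfies 1 ≤ a ≤ b automatically), giving c − ⌈(597 − c)/2⌉ + 1 choices.
Summing over c: 1 + 2 + 4 + 5 + … + 148 + 149  (100 terms, c = 199, …, 298) = 7500
Check (closed form: nearest integer to p²/48 for even p, (p+3)²/48 for odd p): (597+3)²/48 = 600²/48 = 360000/48 ≈ 7500.00 → 7500

7500 triangles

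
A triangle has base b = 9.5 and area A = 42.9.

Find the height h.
A = ½·b·h  ⇒  h = 2A/b = 2·42.9/9.5 = 85.8/9.5 ≈ 9.03158

h = 9.032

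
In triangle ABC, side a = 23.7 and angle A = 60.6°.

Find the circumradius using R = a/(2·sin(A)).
R = a/(2·sin(A)) = 23.7/(2·sin(60.6°))
sin(60.6°) ≈ 0.871214
R ≈ 23.7/(2·0.871214) = 23.7/1.74243 ≈ 13.6017

R = 13.6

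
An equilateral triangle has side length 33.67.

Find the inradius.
r = Area/s with s the semi-perimeter.
Area = (√3/4)·33.67² = (√3/4)·1133.6689 ≈ 0.433013·1133.6689 ≈ 490.893
s = 3·33.67/2 = 50.505
r ≈ 490.893/50.505 ≈ 9.71969
(Equivalently r = side/(2√3) = 33.67/3.4641 ≈ 9.71969.)

r = 9.72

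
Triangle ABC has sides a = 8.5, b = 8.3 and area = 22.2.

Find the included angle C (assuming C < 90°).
Area = ½·a·b·sin(C)  ⇒  sin(C) = 2·Area/(a·b) = 2·22.2/(8.5·8.3) = 44.4/70.55 ≈ 0.629341
C = arcsin(0.629341) ≈ 39.0015° (taking the acute solution since C < 90°)

C = 39°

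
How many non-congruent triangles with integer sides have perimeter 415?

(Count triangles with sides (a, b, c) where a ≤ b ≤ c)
Let a ≤ b ≤ c with a + b + c = 415. The only binding inequality is a + b > c, i.e. 415 − c > c, so c < 415/2; and c ≥ 415/3 since c is the largest side.
So 139 ≤ c ≤ 207. For each c, b runs from ⌈(415 − c)/2⌉ up to c (then a = 415 − b − c satisfies 1 ≤ a ≤ b automatically), giving c − ⌈(415 − c)/2⌉ + 1 choices.
Summing over c: 2 + 3 + 5 + 6 + … + 102 + 104  (69 terms, c = 139, …, 207) = 3640
Check (closed form: nearest integer to p²/48 for even p, (p+3)²/48 for odd p): (415+3)²/48 = 418²/48 = 174724/48 ≈ 3640.08 → 3640

3640 triangles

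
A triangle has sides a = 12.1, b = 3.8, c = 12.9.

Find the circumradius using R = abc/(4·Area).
First find the area with Heron's formula.
s = (12.1 + 3.8 + 12.9)/2 = 14.4
Area = √(s(s−a)(s−b)(s−c)) = √(14.4·2.3·10.6·1.5) ≈ √526.608 ≈ 22.9479
abc = 12.1·3.8·12.9 = 593.142
R = abc/(4·Area) ≈ 593.142/(4·22.9479) = 593.142/91.7918 ≈ 6.46182

R = 6.462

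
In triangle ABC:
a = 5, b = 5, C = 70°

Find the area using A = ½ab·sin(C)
A = ½·a·b·sin(C) = ½·5·5·sin(70°)
sin(70°) ≈ 0.939693
A ≈ ½·25·0.939693 = 12.5·0.939693 ≈ 11.7462

Area = 11.75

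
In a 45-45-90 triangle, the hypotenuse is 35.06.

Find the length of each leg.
In a 45-45-90 triangle hypotenuse = leg·√2, so leg = hypotenuse/√2.
Leg = 35.06/√2 ≈ 35.06/1.41421 ≈ 24.7912

Each leg = 24.79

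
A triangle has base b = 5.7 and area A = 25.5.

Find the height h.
A = ½·b·h  ⇒  h = 2A/b = 2·25.5/5.7 = 51/5.7 ≈ 8.94737

h = 8.947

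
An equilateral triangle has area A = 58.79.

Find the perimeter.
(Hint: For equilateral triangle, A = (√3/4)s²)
A = (√3/4)s²  ⇒  s² = 4A/√3 = 4·58.79/√3 = 235.16/1.73205 ≈ 135.77
s ≈ √135.77 ≈ 11.652
Perimeter = 3s ≈ 3·11.652 ≈ 34.9561

Perimeter = 34.96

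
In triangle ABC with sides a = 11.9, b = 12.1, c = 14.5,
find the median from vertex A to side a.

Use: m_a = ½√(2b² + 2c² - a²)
m_a = ½√(2·12.1² + 2·14.5² − 11.9²) = ½√(2·146.41 + 2·210.25 − 141.61) = ½√(292.82 + 420.5 − 141.61) = ½√571.71
√571.71 ≈ 23.9105, so m_a ≈ 11.9552

m_a = 11.96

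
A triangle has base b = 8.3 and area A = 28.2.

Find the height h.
A = ½·b·h  ⇒  h = 2A/b = 2·28.2/8.3 = 56.4/8.3 ≈ 6.79518

h = 6.795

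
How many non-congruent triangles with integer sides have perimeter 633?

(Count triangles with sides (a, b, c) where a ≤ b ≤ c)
Let a ≤ b ≤ c with a + b + c = 633. The only binding inequality is a + b > c, i.e. 633 − c > c, so c < 633/2; and c ≥ 633/3 since c is the largest side.
So 211 ≤ c ≤ 316. For each c, b runs from ⌈(633 − c)/2⌉ up to c (then a = 633 − b − c satisfies 1 ≤ a ≤ b automatically), giving c − ⌈(633 − c)/2⌉ + 1 choices.
Summing over c: 1 + 2 + 4 + 5 + … + 157 + 158  (106 terms, c = 211, …, 316) = 8427
Check (closed form: nearest integer to p²/48 for even p, (p+3)²/48 for odd p): (633+3)²/48 = 636²/48 = 404496/48 ≈ 8427.00 → 8427

8427 triangles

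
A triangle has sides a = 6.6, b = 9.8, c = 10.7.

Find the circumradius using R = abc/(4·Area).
First find the area with Heron's formula.
s = (6.6 + 9.8 + 10.7)/2 = 13.55
Area = √(s(s−a)(s−b)(s−c)) = √(13.55·6.95·3.75·2.85) ≈ √1006.47 ≈ 31.7249
abc = 6.6·9.8·10.7 = 692.076
R = abc/(4·Area) ≈ 692.076/(4·31.7249) = 692.076/126.9 ≈ 5.45373

R = 5.454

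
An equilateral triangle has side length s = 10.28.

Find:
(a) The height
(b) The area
(a) The height splits the triangle into two 30-60-90 halves: h = s·√3/2 = 10.28·1.73205/2 ≈ 17.8055/2 ≈ 8.90274
(b) Area = (√3/4)·s² = (√3/4)·10.28² = (√3/4)·105.6784 ≈ 0.433013·105.6784 ≈ 45.7601

Height = 8.903, Area = 45.76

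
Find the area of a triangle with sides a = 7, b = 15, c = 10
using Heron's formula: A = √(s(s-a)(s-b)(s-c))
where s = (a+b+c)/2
s = (7 + 15 + 10)/2 = 32/2 = 16
s − a = 9, s − b = 1, s − c = 6
s(s−a)(s−b)(s−c) = 16·9·1·6 = 864
Area = √864 ≈ 29.3939

s = 16.0, Area = 29.39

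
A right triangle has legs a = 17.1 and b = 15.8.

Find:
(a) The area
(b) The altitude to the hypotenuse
(a) The legs are perpendicular, so Area = ½·a·b = ½·17.1·15.8 = ½·270.18 = 135.09
(b) Hypotenuse c = √(a² + b²) = √(292.41 + 249.64) = √542.05 ≈ 23.282
    Area = ½·c·h_c  ⇒  h_c = 2·Area/c = 270.18/23.282 ≈ 11.6047

Area = 135.09, h_c = 11.6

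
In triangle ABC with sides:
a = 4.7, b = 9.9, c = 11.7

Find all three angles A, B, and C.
Law of cosines for each angle (a² = 22.09, b² = 98.01, c² = 136.89):
cos(A) = (b² + c² − a²)/(2bc) = (98.01 + 136.89 − 22.09)/(2·9.9·11.7) = 212.81/231.66 ≈ 0.918631  ⇒  A ≈ 23.2733°
cos(B) = (a² + c² − b²)/(2ac) = (22.09 + 136.89 − 98.01)/(2·4.7·11.7) = 60.97/109.98 ≈ 0.554374  ⇒  B ≈ 56.3324°
cos(C) = (a² + b² − c²)/(2ab) = (22.09 + 98.01 − 136.89)/(2·4.7·9.9) = -16.79/93.06 ≈ -0.180421  ⇒  C ≈ 100.394°
Check: A + B + C ≈ 180°

A = 23.27°, B = 56.33°, C = 100.4°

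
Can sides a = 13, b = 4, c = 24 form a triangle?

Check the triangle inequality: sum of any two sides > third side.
a + b vs c: 13 + 4 = 17 ≤ 24  ✗
a + c vs b: 13 + 24 = 37 > 4  ✓
b + c vs a: 4 + 24 = 28 > 13  ✓

No: 13 + 4 = 17 is not > 24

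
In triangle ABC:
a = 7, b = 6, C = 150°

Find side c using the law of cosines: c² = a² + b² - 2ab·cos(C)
c² = 7² + 6² − 2·7·6·cos(150°)
cos(150°) ≈ -0.866025
c² ≈ 49 + 36 − 84·(-0.866025) ≈ 85 + 72.7461 ≈ 157.746
c ≈ √157.746 ≈ 12.5597

c = 12.56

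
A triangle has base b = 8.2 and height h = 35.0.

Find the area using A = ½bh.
A = ½·b·h = ½·8.2·35.0 = ½·287 = 143.5

Area = 143.5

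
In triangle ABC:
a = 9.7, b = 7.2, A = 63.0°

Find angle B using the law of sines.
a/sin(A) = b/sin(B)  ⇒  sin(B) = b·sin(A)/a = 7.2·sin(63.0°)/9.7
sin(63.0°) ≈ 0.891007
sin(B) ≈ 7.2·0.891007/9.7 ≈ 6.41525/9.7 ≈ 0.661366
B = arcsin(0.661366) ≈ 41.4041°
(Since b ≤ a we need B ≤ A, so the obtuse alternative 180° − 41.4041° ≈ 138.596° is rejected.)

B = 41.4°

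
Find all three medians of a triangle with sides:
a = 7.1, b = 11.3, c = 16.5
Median formula: m_a = ½√(2b² + 2c² − a²) (and cyclically). a² = 50.41, b² = 127.69, c² = 272.25.
m_a = ½√(2·127.69 + 2·272.25 − 50.41) = ½√749.47 ≈ ½·27.3764 ≈ 13.6882
m_b = ½√(2·50.41 + 2·272.25 − 127.69) = ½√517.63 ≈ ½·22.7515 ≈ 11.3757
m_c = ½√(2·50.41 + 2·127.69 − 272.25) = ½√83.95 ≈ ½·9.16242 ≈ 4.58121

m_a = 13.69, m_b = 11.38, m_c = 4.581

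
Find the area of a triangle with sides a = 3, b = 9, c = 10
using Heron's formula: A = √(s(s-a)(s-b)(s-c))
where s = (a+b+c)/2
s = (3 + 9 + 10)/2 = 22/2 = 11
s − a = 8, s − b = 2, s − c = 1
s(s−a)(s−b)(s−c) = 11·8·2·1 = 176
Area = √176 ≈ 13.2665

s = 11.0, Area = 13.27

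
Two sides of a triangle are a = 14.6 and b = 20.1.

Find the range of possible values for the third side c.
Triangle inequality: |a − b| < c < a + b
|a − b| = |14.6 − 20.1| = 5.5
a + b = 14.6 + 20.1 = 34.7

5.5 < c < 34.7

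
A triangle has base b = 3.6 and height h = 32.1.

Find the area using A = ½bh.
A = ½·b·h = ½·3.6·32.1 = ½·115.56 = 57.78

Area = 57.78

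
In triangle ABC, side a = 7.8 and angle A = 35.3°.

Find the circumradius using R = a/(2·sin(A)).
R = a/(2·sin(A)) = 7.8/(2·sin(35.3°))
sin(35.3°) ≈ 0.577858
R ≈ 7.8/(2·0.577858) = 7.8/1.15572 ≈ 6.74907

R = 6.749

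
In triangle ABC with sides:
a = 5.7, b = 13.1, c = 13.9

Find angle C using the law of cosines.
c² = a² + b² − 2ab·cos(C)  ⇒  cos(C) = (a² + b² − c²)/(2ab)
cos(C) = (5.7² + 13.1² − 13.9²)/(2·5.7·13.1) = (32.49 + 171.61 − 193.21)/149.34 = 10.89/149.34 ≈ 0.0729209
C = arccos(0.0729209) ≈ 85.8182°

C = 85.82°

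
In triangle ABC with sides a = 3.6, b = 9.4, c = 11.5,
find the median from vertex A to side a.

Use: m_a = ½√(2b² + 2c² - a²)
m_a = ½√(2·9.4² + 2·11.5² − 3.6²) = ½√(2·88.36 + 2·132.25 − 12.96) = ½√(176.72 + 264.5 − 12.96) = ½√428.26
√428.26 ≈ 20.6944, so m_a ≈ 10.3472

m_a = 10.35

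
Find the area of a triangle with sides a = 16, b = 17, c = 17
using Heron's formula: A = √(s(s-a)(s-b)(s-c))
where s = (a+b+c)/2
s = (16 + 17 + 17)/2 = 50/2 = 25
s − a = 9, s − b = 8, s − c = 8
s(s−a)(s−b)(s−c) = 25·9·8·8 = 14400
Area = √14400 ≈ 120

s = 25.0, Area = 120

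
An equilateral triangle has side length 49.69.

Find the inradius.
r = Area/s with s the semi-perimeter.
Area = (√3/4)·49.69² = (√3/4)·2469.0961 ≈ 0.433013·2469.0961 ≈ 1069.15
s = 3·49.69/2 = 74.535
r ≈ 1069.15/74.535 ≈ 14.3443
(Equivalently r = side/(2√3) = 49.69/3.4641 ≈ 14.3443.)

r = 14.34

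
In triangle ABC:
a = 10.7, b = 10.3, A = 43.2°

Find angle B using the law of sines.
a/sin(A) = b/sin(B)  ⇒  sin(B) = b·sin(A)/a = 10.3·sin(43.2°)/10.7
sin(43.2°) ≈ 0.684547
sin(B) ≈ 10.3·0.684547/10.7 ≈ 7.05084/10.7 ≈ 0.658957
B = arcsin(0.658957) ≈ 41.2203°
(Since b ≤ a we need B ≤ A, so the obtuse alternative 180° − 41.2203° ≈ 138.78° is rejected.)

B = 41.22°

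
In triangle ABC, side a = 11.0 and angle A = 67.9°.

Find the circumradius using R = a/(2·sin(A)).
R = a/(2·sin(A)) = 11.0/(2·sin(67.9°))
sin(67.9°) ≈ 0.926529
R ≈ 11.0/(2·0.926529) = 11.0/1.85306 ≈ 5.93614

R = 5.936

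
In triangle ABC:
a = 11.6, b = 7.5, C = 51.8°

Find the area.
Two sides and the included angle (SAS): A = ½·a·b·sin(C) = ½·11.6·7.5·sin(51.8°)
sin(51.8°) ≈ 0.785857
A ≈ ½·87·0.785857 = 43.5·0.785857 ≈ 34.1848

Area = 34.18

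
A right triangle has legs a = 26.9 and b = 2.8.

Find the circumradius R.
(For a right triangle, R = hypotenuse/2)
Hypotenuse c = √(a² + b²) = √(723.61 + 7.84) = √731.45 ≈ 27.0453
R = c/2 ≈ 27.0453/2 ≈ 13.5227

R = 13.52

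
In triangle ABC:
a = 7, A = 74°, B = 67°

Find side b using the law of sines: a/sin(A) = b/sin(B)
a/sin(A) = b/sin(B)  ⇒  b = a·sin(B)/sin(A) = 7·sin(67°)/sin(74°)
sin(67°) ≈ 0.920505, sin(74°) ≈ 0.961262
b ≈ 7·0.920505/0.961262 ≈ 6.44353/0.961262 ≈ 6.7032

b = 6.703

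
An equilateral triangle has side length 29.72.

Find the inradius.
r = Area/s with s the semi-perimeter.
Area = (√3/4)·29.72² = (√3/4)·883.2784 ≈ 0.433013·883.2784 ≈ 382.471
s = 3·29.72/2 = 44.58
r ≈ 382.471/44.58 ≈ 8.57943
(Equivalently r = side/(2√3) = 29.72/3.4641 ≈ 8.57943.)

r = 8.579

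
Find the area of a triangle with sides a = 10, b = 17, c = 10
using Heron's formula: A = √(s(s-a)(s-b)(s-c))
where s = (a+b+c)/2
s = (10 + 17 + 10)/2 = 37/2 = 18.5
s − a = 8.5, s − b = 1.5, s − c = 8.5
s(s−a)(s−b)(s−c) = 18.5·8.5·1.5·8.5 = 2004.9375
Area = √2004.9375 ≈ 44.7765

s = 18.5, Area = 44.78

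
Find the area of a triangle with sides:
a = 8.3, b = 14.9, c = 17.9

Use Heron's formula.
s = (8.3 + 14.9 + 17.9)/2 = 41.1/2 = 20.55
s − a = 12.25, s − b = 5.65, s − c = 2.65
s(s−a)(s−b)(s−c) = 20.55·12.25·5.65·2.65 ≈ 3769.14
Area = √3769.14 ≈ 61.3933

Area = 61.39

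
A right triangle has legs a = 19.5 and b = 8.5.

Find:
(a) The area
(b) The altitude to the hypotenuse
(a) The legs are perpendicular, so Area = ½·a·b = ½·19.5·8.5 = ½·165.75 = 82.875
(b) Hypotenuse c = √(a² + b²) = √(380.25 + 72.25) = √452.5 ≈ 21.272
    Area = ½·c·h_c  ⇒  h_c = 2·Area/c = 165.75/21.272 ≈ 7.79192

Area = 82.875, h_c = 7.792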